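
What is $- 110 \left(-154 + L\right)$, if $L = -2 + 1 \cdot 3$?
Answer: $16830$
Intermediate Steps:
$L = 1$ ($L = -2 + 3 = 1$)
$- 110 \left(-154 + L\right) = - 110 \left(-154 + 1\right) = \left(-110\right) \left(-153\right) = 16830$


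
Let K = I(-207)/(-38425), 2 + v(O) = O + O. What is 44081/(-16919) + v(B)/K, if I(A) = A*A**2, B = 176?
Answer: -163447739933/150067181817 ≈ -1.0892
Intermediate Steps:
I(A) = A**3
v(O) = -2 + 2*O (v(O) = -2 + (O + O) = -2 + 2*O)
K = 8869743/38425 (K = (-207)**3/(-38425) = -8869743*(-1/38425) = 8869743/38425 ≈ 230.83)
44081/(-16919) + v(B)/K = 44081/(-16919) + (-2 + 2*176)/(8869743/38425) = 44081*(-1/16919) + (-2 + 352)*(38425/8869743) = -44081/16919 + 350*(38425/8869743) = -44081/16919 + 13448750/8869743 = -163447739933/150067181817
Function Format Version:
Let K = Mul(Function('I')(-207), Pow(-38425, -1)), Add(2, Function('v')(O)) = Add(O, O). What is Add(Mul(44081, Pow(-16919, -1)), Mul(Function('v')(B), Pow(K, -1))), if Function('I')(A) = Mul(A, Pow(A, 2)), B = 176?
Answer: Rational(-163447739933, 150067181817) ≈ -1.0892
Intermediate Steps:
Function('I')(A) = Pow(A, 3)
Function('v')(O) = Add(-2, Mul(2, O)) (Function('v')(O) = Add(-2, Add(O, O)) = Add(-2, Mul(2, O)))
K = Rational(8869743, 38425) (K = Mul(Pow(-207, 3), Pow(-38425, -1)) = Mul(-8869743, Rational(-1, 38425)) = Rational(8869743, 38425) ≈ 230.83)
Add(Mul(44081, Pow(-16919, -1)), Mul(Function('v')(B), Pow(K, -1))) = Add(Mul(44081, Pow(-16919, -1)), Mul(Add(-2, Mul(2, 176)), Pow(Rational(8869743, 38425), -1))) = Add(Mul(44081, Rational(-1, 16919)), Mul(Add(-2, 352), Rational(38425, 8869743))) = Add(Rational(-44081, 16919), Mul(350, Rational(38425, 8869743))) = Add(Rational(-44081, 16919), Rational(13448750, 8869743)) = Rational(-163447739933, 150067181817)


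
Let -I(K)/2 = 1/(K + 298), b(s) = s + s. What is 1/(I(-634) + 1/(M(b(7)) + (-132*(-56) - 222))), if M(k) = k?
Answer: 150864/919 ≈ 164.16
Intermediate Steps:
b(s) = 2*s
I(K) = -2/(298 + K) (I(K) = -2/(K + 298) = -2/(298 + K))
1/(I(-634) + 1/(M(b(7)) + (-132*(-56) - 222))) = 1/(-2/(298 - 634) + 1/(2*7 + (-132*(-56) - 222))) = 1/(-2/(-336) + 1/(14 + (7392 - 222))) = 1/(-2*(-1/336) + 1/(14 + 7170)) = 1/(1/168 + 1/7184) = 1/(919/150864) = 150864/919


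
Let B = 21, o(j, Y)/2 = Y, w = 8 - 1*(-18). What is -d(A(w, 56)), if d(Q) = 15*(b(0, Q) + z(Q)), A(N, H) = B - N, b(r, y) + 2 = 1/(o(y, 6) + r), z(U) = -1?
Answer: 175/4 ≈ 43.750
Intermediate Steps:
w = 26 (w = 8 + 18 = 26)
o(j, Y) = 2*Y
b(r, y) = -2 + 1/(12 + r) (b(r, y) = -2 + 1/(2*6 + r) = -2 + 1/(12 + r))
A(N, H) = 21 - N
d(Q) = -175/4 (d(Q) = 15*((-23 - 2*0)/(12 + 0) - 1) = 15*((-23 + 0)/12 - 1) = 15*((1/12)*(-23) - 1) = 15*(-23/12 - 1) = 15*(-35/12) = -175/4)
-d(A(w, 56)) = -1*(-175/4) = 175/4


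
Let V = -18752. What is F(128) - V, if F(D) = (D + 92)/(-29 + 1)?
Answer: 131209/7 ≈ 18744.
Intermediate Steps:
F(D) = -23/7 - D/28 (F(D) = (92 + D)/(-28) = (92 + D)*(-1/28) = -23/7 - D/28)
F(128) - V = (-23/7 - 1/28*128) - 1*(-18752) = (-23/7 - 32/7) + 18752 = -55/7 + 18752 = 131209/7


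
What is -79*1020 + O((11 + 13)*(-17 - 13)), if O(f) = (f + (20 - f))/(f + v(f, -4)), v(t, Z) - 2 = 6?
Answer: -14343245/178 ≈ -80580.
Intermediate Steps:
v(t, Z) = 8 (v(t, Z) = 2 + 6 = 8)
O(f) = 20/(8 + f) (O(f) = (f + (20 - f))/(f + 8) = 20/(8 + f))
-79*1020 + O((11 + 13)*(-17 - 13)) = -79*1020 + 20/(8 + (11 + 13)*(-17 - 13)) = -80580 + 20/(8 + 24*(-30)) = -80580 + 20/(8 - 720) = -80580 + 20/(-712) = -80580 + 20*(-1/712) = -80580 - 5/178 = -14343245/178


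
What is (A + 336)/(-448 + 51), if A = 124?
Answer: -460/397 ≈ -1.1587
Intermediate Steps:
(A + 336)/(-448 + 51) = (124 + 336)/(-448 + 51) = 460/(-397) = 460*(-1/397) = -460/397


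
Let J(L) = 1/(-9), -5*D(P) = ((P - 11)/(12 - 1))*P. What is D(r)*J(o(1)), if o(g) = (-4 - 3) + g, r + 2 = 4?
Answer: -2/55 ≈ -0.036364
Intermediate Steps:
r = 2 (r = -2 + 4 = 2)
o(g) = -7 + g
D(P) = -P*(-1 + P/11)/5 (D(P) = -(P - 11)/(12 - 1)*P/5 = -(-11 + P)/11*P/5 = -(-11 + P)*(1/11)*P/5 = -(-1 + P/11)*P/5 = -P*(-1 + P/11)/5)
J(L) = -1/9
D(r)*J(o(1)) = ((1/55)*2*(11 - 1*2))*(-1/9) = ((1/55)*2*(11 - 2))*(-1/9) = ((1/55)*2*9)*(-1/9) = (18/55)*(-1/9) = -2/55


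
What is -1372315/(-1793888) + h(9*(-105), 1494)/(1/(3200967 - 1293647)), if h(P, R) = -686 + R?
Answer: 2764586917181595/1793888 ≈ 1.5411e+9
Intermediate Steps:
-1372315/(-1793888) + h(9*(-105), 1494)/(1/(3200967 - 1293647)) = -1372315/(-1793888) + (-686 + 1494)/(1/(3200967 - 1293647)) = -1372315*(-1/1793888) + 808/(1/1907320) = 1372315/1793888 + 808/(1/1907320) = 1372315/1793888 + 808*1907320 = 1372315/1793888 + 1541114560 = 2764586917181595/1793888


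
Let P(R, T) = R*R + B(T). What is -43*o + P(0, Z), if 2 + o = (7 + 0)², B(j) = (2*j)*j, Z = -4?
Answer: -1989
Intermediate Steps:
B(j) = 2*j²
P(R, T) = R² + 2*T² (P(R, T) = R*R + 2*T² = R² + 2*T²)
o = 47 (o = -2 + (7 + 0)² = -2 + 7² = -2 + 49 = 47)
-43*o + P(0, Z) = -43*47 + (0² + 2*(-4)²) = -2021 + (0 + 2*16) = -2021 + (0 + 32) = -2021 + 32 = -1989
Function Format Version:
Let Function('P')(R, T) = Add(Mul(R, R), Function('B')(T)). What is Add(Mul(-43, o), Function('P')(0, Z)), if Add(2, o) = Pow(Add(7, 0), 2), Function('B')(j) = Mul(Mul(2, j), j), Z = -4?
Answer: -1989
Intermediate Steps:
Function('B')(j) = Mul(2, Pow(j, 2))
Function('P')(R, T) = Add(Pow(R, 2), Mul(2, Pow(T, 2))) (Function('P')(R, T) = Add(Mul(R, R), Mul(2, Pow(T, 2))) = Add(Pow(R, 2), Mul(2, Pow(T, 2))))
o = 47 (o = Add(-2, Pow(Add(7, 0), 2)) = Add(-2, Pow(7, 2)) = Add(-2, 49) = 47)
Add(Mul(-43, o), Function('P')(0, Z)) = Add(Mul(-43, 47), Add(Pow(0, 2), Mul(2, Pow(-4, 2)))) = Add(-2021, Add(0, Mul(2, 16))) = Add(-2021, Add(0, 32)) = Add(-2021, 32) = -1989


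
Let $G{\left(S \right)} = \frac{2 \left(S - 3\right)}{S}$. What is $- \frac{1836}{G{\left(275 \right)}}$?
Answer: $- \frac{7425}{8} \approx -928.13$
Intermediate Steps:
$G{\left(S \right)} = \frac{-6 + 2 S}{S}$ ($G{\left(S \right)} = \frac{2 \left(-3 + S\right)}{S} = \frac{-6 + 2 S}{S}$)
$- \frac{1836}{G{\left(275 \right)}} = - \frac{1836}{2 - \frac{6}{275}} = - \frac{1836}{\frac{544}{275}} = \left(-1836\right) \frac{275}{544} = - \frac{7425}{8}$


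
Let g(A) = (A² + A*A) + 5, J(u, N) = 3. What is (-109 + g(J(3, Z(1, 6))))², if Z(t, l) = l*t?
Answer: 7396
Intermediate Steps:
g(A) = 5 + 2*A² (g(A) = (A² + A²) + 5 = 2*A² + 5 = 5 + 2*A²)
(-109 + g(J(3, Z(1, 6))))² = (-109 + (5 + 2*3²))² = (-109 + (5 + 2*9))² = (-109 + (5 + 18))² = (-109 + 23)² = (-86)² = 7396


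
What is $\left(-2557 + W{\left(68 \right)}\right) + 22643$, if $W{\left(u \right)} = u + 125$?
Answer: $20279$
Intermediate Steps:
$W{\left(u \right)} = 125 + u$
$\left(-2557 + W{\left(68 \right)}\right) + 22643 = \left(-2557 + \left(125 + 68\right)\right) + 22643 = \left(-2557 + 193\right) + 22643 = -2364 + 22643 = 20279$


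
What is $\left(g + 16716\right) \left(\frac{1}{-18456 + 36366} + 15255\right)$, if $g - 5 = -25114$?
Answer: $- \frac{2293110709043}{17910} \approx -1.2804 \cdot 10^{8}$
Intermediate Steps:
$g = -25109$ ($g = 5 - 25114 = -25109$)
$\left(g + 16716\right) \left(\frac{1}{-18456 + 36366} + 15255\right) = \left(-25109 + 16716\right) \left(\frac{1}{-18456 + 36366} + 15255\right) = - 8393 \left(\frac{1}{17910} + 15255\right) = \left(-8393\right) \frac{273217051}{17910} = - \frac{2293110709043}{17910}$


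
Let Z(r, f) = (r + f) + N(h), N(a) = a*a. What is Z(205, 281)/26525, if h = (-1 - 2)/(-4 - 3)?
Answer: 23823/1299725 ≈ 0.018329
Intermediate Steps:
h = 3/7 (h = -3/(-7) = -3*(-⅐) = 3/7 ≈ 0.42857)
N(a) = a²
Z(r, f) = 9/49 + f + r (Z(r, f) = (r + f) + (3/7)² = (f + r) + 9/49 = 9/49 + f + r)
Z(205, 281)/26525 = (9/49 + 281 + 205)/26525 = (23823/49)*(1/26525) = 23823/1299725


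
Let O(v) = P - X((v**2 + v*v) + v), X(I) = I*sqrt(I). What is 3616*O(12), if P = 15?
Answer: 54240 - 10848000*sqrt(3) ≈ -1.8735e+7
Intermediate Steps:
X(I) = I**(3/2)
O(v) = 15 - (v + 2*v**2)**(3/2) (O(v) = 15 - ((v**2 + v*v) + v)**(3/2) = 15 - ((v**2 + v**2) + v)**(3/2) = 15 - (2*v**2 + v)**(3/2) = 15 - (v + 2*v**2)**(3/2))
3616*O(12) = 3616*(15 - (12*(1 + 2*12))**(3/2)) = 3616*(15 - (12*(1 + 24))**(3/2)) = 3616*(15 - (12*25)**(3/2)) = 3616*(15 - 300**(3/2)) = 3616*(15 - 3000*sqrt(3)) = 54240 - 10848000*sqrt(3)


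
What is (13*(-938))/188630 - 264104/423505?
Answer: -422939673/614505755 ≈ -0.68826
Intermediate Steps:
(13*(-938))/188630 - 264104/423505 = -12194*1/188630 - 264104*1/423505 = -469/7255 - 264104/423505 = -422939673/614505755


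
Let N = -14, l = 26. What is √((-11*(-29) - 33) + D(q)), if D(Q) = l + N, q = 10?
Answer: √298 ≈ 17.263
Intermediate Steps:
D(Q) = 12 (D(Q) = 26 - 14 = 12)
√((-11*(-29) - 33) + D(q)) = √((-11*(-29) - 33) + 12) = √((319 - 33) + 12) = √(286 + 12) = √298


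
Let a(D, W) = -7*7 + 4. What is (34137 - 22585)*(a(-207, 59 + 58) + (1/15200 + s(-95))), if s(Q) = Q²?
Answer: 2593424019/25 ≈ 1.0374e+8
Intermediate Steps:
a(D, W) = -45 (a(D, W) = -49 + 4 = -45)
(34137 - 22585)*(a(-207, 59 + 58) + (1/15200 + s(-95))) = (34137 - 22585)*(-45 + (1/15200 + (-95)²)) = 11552*(-45 + (1/15200 + 9025)) = 11552*(-45 + 137180001/15200) = 11552*(136496001/15200) = 2593424019/25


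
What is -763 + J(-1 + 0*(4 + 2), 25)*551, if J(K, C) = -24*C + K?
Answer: -331914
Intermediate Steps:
J(K, C) = K - 24*C
-763 + J(-1 + 0*(4 + 2), 25)*551 = -763 + ((-1 + 0*(4 + 2)) - 24*25)*551 = -763 + ((-1 + 0*6) - 600)*551 = -763 + ((-1 + 0) - 600)*551 = -763 + (-1 - 600)*551 = -763 - 601*551 = -763 - 331151 = -331914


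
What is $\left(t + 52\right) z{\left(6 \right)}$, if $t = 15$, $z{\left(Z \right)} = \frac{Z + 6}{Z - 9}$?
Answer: $-268$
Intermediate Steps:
$z{\left(Z \right)} = \frac{6 + Z}{-9 + Z}$
$\left(t + 52\right) z{\left(6 \right)} = \left(15 + 52\right) \frac{6 + 6}{-9 + 6} = 67 \frac{1}{-3} \cdot 12 = 67 \left(\left(- \frac{1}{3}\right) 12\right) = 67 \left(-4\right) = -268$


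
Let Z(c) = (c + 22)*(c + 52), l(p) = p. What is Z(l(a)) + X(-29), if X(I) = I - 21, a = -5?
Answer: 749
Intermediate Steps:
X(I) = -21 + I
Z(c) = (22 + c)*(52 + c)
Z(l(a)) + X(-29) = (1144 + (-5)² + 74*(-5)) + (-21 - 29) = (1144 + 25 - 370) - 50 = 799 - 50 = 749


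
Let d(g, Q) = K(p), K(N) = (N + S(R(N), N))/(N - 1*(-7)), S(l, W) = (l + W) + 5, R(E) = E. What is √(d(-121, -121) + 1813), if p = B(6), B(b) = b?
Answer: 2*√76674/13 ≈ 42.600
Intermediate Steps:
p = 6
S(l, W) = 5 + W + l (S(l, W) = (W + l) + 5 = 5 + W + l)
K(N) = (5 + 3*N)/(7 + N) (K(N) = (N + (5 + N + N))/(N - 1*(-7)) = (N + (5 + 2*N))/(N + 7) = (5 + 3*N)/(7 + N))
d(g, Q) = 23/13 (d(g, Q) = (5 + 3*6)/(7 + 6) = (5 + 18)/13 = (1/13)*23 = 23/13)
√(d(-121, -121) + 1813) = √(23/13 + 1813) = √(23592/13) = 2*√76674/13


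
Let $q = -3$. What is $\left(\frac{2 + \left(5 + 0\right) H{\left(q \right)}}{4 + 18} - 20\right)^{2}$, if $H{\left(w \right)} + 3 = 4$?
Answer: $\frac{187489}{484} \approx 387.37$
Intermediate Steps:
$H{\left(w \right)} = 1$ ($H{\left(w \right)} = -3 + 4 = 1$)
$\left(\frac{2 + \left(5 + 0\right) H{\left(q \right)}}{4 + 18} - 20\right)^{2} = \left(\frac{2 + \left(5 + 0\right) 1}{4 + 18} - 20\right)^{2} = \left(\frac{2 + 5 \cdot 1}{22} - 20\right)^{2} = \left(\left(2 + 5\right) \frac{1}{22} - 20\right)^{2} = \left(7 \cdot \frac{1}{22} - 20\right)^{2} = \left(\frac{7}{22} - 20\right)^{2} = \left(- \frac{433}{22}\right)^{2} = \frac{187489}{484}$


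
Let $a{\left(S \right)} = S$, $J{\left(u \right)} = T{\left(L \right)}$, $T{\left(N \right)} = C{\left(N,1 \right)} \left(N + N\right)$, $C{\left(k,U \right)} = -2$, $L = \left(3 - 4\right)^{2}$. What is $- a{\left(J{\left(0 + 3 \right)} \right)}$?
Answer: $4$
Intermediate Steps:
$L = 1$ ($L = \left(-1\right)^{2} = 1$)
$T{\left(N \right)} = - 4 N$ ($T{\left(N \right)} = - 2 \left(N + N\right) = - 2 \cdot 2 N = - 4 N$)
$J{\left(u \right)} = -4$ ($J{\left(u \right)} = \left(-4\right) 1 = -4$)
$- a{\left(J{\left(0 + 3 \right)} \right)} = \left(-1\right) \left(-4\right) = 4$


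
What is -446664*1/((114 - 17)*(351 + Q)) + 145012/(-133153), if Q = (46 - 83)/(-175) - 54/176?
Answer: -991922214207484/69796313570971 ≈ -14.212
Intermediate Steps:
Q = -1469/15400 (Q = -37*(-1/175) - 54*1/176 = 37/175 - 27/88 = -1469/15400 ≈ -0.095390)
-446664*1/((114 - 17)*(351 + Q)) + 145012/(-133153) = -446664*1/((114 - 17)*(351 - 1469/15400)) + 145012/(-133153) = -446664/((5403931/15400)*97) + 145012*(-1/133153) = -446664/524181307/15400 - 145012/133153 = -446664*15400/524181307 - 145012/133153 = -6878625600/524181307 - 145012/133153 = -991922214207484/69796313570971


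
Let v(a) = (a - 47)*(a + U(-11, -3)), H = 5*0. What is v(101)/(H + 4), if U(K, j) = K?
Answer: 1215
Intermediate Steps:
H = 0
v(a) = (-47 + a)*(-11 + a) (v(a) = (a - 47)*(a - 11) = (-47 + a)*(-11 + a))
v(101)/(H + 4) = (517 + 101² - 58*101)/(0 + 4) = (517 + 10201 - 5858)/4 = 4860*(¼) = 1215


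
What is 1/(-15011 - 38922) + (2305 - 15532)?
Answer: -713371792/53933 ≈ -13227.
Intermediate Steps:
1/(-15011 - 38922) + (2305 - 15532) = 1/(-53933) - 13227 = -1/53933 - 13227 = -713371792/53933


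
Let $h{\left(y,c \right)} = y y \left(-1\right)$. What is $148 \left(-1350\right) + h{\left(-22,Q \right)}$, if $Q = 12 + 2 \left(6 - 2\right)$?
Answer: $-200284$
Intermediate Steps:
$Q = 20$ ($Q = 12 + 2 \cdot 4 = 12 + 8 = 20$)
$h{\left(y,c \right)} = - y^{2}$ ($h{\left(y,c \right)} = y^{2} \left(-1\right) = - y^{2}$)
$148 \left(-1350\right) + h{\left(-22,Q \right)} = 148 \left(-1350\right) - \left(-22\right)^{2} = -199800 - 484 = -200284$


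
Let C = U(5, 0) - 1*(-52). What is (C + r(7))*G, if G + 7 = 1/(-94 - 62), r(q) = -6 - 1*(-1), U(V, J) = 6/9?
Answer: -12023/36 ≈ -333.97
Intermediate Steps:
U(V, J) = ⅔ (U(V, J) = 6*(⅑) = ⅔)
r(q) = -5 (r(q) = -6 + 1 = -5)
G = -1093/156 (G = -7 + 1/(-94 - 62) = -7 + 1/(-156) = -7 - 1/156 = -1093/156 ≈ -7.0064)
C = 158/3 (C = ⅔ - 1*(-52) = ⅔ + 52 = 158/3 ≈ 52.667)
(C + r(7))*G = (158/3 - 5)*(-1093/156) = (143/3)*(-1093/156) = -12023/36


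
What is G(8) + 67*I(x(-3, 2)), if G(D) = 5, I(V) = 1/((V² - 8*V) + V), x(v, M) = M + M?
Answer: -7/12 ≈ -0.58333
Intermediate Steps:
x(v, M) = 2*M
I(V) = 1/(V² - 7*V)
G(8) + 67*I(x(-3, 2)) = 5 + 67*(1/(((2*2))*(-7 + 2*2))) = 5 + 67*(1/(4*(-7 + 4))) = 5 + 67*((¼)/(-3)) = 5 + 67*((¼)*(-⅓)) = 5 + 67*(-1/12) = 5 - 67/12 = -7/12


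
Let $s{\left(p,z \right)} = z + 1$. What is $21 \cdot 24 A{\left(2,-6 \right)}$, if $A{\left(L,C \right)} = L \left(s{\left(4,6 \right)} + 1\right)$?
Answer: $8064$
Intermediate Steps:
$s{\left(p,z \right)} = 1 + z$
$A{\left(L,C \right)} = 8 L$ ($A{\left(L,C \right)} = L \left(\left(1 + 6\right) + 1\right) = L \left(7 + 1\right) = L 8 = 8 L$)
$21 \cdot 24 A{\left(2,-6 \right)} = 21 \cdot 24 \cdot 8 \cdot 2 = 504 \cdot 16 = 8064$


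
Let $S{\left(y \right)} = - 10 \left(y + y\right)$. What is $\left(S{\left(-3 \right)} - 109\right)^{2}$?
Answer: $2401$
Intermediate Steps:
$S{\left(y \right)} = - 20 y$ ($S{\left(y \right)} = - 10 \cdot 2 y = - 20 y$)
$\left(S{\left(-3 \right)} - 109\right)^{2} = \left(\left(-20\right) \left(-3\right) - 109\right)^{2} = \left(60 - 109\right)^{2} = \left(-49\right)^{2} = 2401$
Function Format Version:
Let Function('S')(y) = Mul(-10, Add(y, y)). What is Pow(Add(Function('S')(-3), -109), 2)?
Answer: 2401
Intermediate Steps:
Function('S')(y) = Mul(-20, y) (Function('S')(y) = Mul(-10, Mul(2, y)) = Mul(-20, y))
Pow(Add(Function('S')(-3), -109), 2) = Pow(Add(Mul(-20, -3), -109), 2) = Pow(Add(60, -109), 2) = Pow(-49, 2) = 2401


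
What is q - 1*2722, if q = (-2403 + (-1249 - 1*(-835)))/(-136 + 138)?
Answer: -8261/2 ≈ -4130.5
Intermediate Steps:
q = -2817/2 (q = (-2403 + (-1249 + 835))/2 = (-2403 - 414)*(½) = -2817*½ = -2817/2 ≈ -1408.5)
q - 1*2722 = -2817/2 - 1*2722 = -2817/2 - 2722 = -8261/2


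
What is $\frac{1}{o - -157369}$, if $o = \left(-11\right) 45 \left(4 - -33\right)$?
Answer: $\frac{1}{139054} \approx 7.1914 \cdot 10^{-6}$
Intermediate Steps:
$o = -18315$ ($o = - 495 \left(4 + 33\right) = \left(-495\right) 37 = -18315$)
$\frac{1}{o - -157369} = \frac{1}{-18315 - -157369} = \frac{1}{-18315 + 157369} = \frac{1}{139054}$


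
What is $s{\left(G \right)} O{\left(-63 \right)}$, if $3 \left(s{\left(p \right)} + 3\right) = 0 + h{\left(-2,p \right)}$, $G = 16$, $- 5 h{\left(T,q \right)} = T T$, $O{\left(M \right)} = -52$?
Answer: $\frac{2548}{15} \approx 169.87$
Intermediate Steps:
$h{\left(T,q \right)} = - \frac{T^{2}}{5}$ ($h{\left(T,q \right)} = - \frac{T T}{5} = - \frac{T^{2}}{5}$)
$s{\left(p \right)} = - \frac{49}{15}$ ($s{\left(p \right)} = -3 + \frac{0 - \frac{\left(-2\right)^{2}}{5}}{3} = -3 + \frac{0 - \frac{4}{5}}{3} = -3 + \frac{1}{3} \left(- \frac{4}{5}\right) = -3 - \frac{4}{15} = - \frac{49}{15}$)
$s{\left(G \right)} O{\left(-63 \right)} = \left(- \frac{49}{15}\right) \left(-52\right) = \frac{2548}{15}$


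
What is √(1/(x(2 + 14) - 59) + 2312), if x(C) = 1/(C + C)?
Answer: 2*√2058109386/1887 ≈ 48.083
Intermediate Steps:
x(C) = 1/(2*C)
√(1/(x(2 + 14) - 59) + 2312) = √(1/(1/(2*(2 + 14)) - 59) + 2312) = √(1/((½)/16 - 59) + 2312) = √(1/((½)*(1/16) - 59) + 2312) = √(1/(1/32 - 59) + 2312) = √(1/(-1887/32) + 2312) = √(-32/1887 + 2312) = √(4362712/1887) = 2*√2058109386/1887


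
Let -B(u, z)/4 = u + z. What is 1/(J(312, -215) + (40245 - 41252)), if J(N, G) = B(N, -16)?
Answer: -1/2191 ≈ -0.00045641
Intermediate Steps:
B(u, z) = -4*u - 4*z (B(u, z) = -4*(u + z) = -4*u - 4*z)
J(N, G) = 64 - 4*N (J(N, G) = -4*N - 4*(-16) = -4*N + 64 = 64 - 4*N)
1/(J(312, -215) + (40245 - 41252)) = 1/((64 - 4*312) + (40245 - 41252)) = 1/((64 - 1248) - 1007) = 1/(-1184 - 1007) = 1/(-2191) = -1/2191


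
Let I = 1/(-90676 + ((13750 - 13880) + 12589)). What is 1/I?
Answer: -78217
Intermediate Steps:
I = -1/78217 (I = 1/(-90676 + (-130 + 12589)) = 1/(-90676 + 12459) = 1/(-78217) = -1/78217 ≈ -1.2785e-5)
1/I = 1/(-1/78217) = -78217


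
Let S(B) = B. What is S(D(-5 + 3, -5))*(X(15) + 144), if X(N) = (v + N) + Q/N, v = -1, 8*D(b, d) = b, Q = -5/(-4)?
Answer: -1897/48 ≈ -39.521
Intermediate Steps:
Q = 5/4 (Q = -5*(-¼) = 5/4 ≈ 1.2500)
D(b, d) = b/8
X(N) = -1 + N + 5/(4*N) (X(N) = (-1 + N) + 5/(4*N) = -1 + N + 5/(4*N))
S(D(-5 + 3, -5))*(X(15) + 144) = ((-5 + 3)/8)*((-1 + 15 + (5/4)/15) + 144) = ((⅛)*(-2))*((-1 + 15 + (5/4)*(1/15)) + 144) = -((-1 + 15 + 1/12) + 144)/4 = -(169/12 + 144)/4 = -¼*1897/12 = -1897/48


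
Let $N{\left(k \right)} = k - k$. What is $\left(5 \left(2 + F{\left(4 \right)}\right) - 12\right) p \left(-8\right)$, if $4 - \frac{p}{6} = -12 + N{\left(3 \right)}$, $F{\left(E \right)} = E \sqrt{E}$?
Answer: $-29184$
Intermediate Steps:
$F{\left(E \right)} = E^{\frac{3}{2}}$
$N{\left(k \right)} = 0$
$p = 96$ ($p = 24 - 6 \left(-12 + 0\right) = 24 - -72 = 24 + 72 = 96$)
$\left(5 \left(2 + F{\left(4 \right)}\right) - 12\right) p \left(-8\right) = \left(5 \left(2 + 4^{\frac{3}{2}}\right) - 12\right) 96 \left(-8\right) = \left(5 \left(2 + 8\right) - 12\right) 96 \left(-8\right) = \left(5 \cdot 10 - 12\right) 96 \left(-8\right) = \left(50 - 12\right) 96 \left(-8\right) = 38 \cdot 96 \left(-8\right) = 3648 \left(-8\right) = -29184$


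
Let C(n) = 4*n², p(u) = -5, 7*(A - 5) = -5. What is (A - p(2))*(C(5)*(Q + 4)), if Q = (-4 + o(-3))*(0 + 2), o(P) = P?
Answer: -65000/7 ≈ -9285.7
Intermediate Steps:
A = 30/7 (A = 5 + (⅐)*(-5) = 5 - 5/7 = 30/7 ≈ 4.2857)
Q = -14 (Q = (-4 - 3)*(0 + 2) = -7*2 = -14)
(A - p(2))*(C(5)*(Q + 4)) = (30/7 - 1*(-5))*((4*5²)*(-14 + 4)) = (30/7 + 5)*((4*25)*(-10)) = 65*(100*(-10))/7 = (65/7)*(-1000) = -65000/7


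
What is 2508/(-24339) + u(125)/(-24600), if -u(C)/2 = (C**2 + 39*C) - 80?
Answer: 408907/262605 ≈ 1.5571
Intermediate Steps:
u(C) = 160 - 78*C - 2*C**2 (u(C) = -2*((C**2 + 39*C) - 80) = -2*(-80 + C**2 + 39*C) = 160 - 78*C - 2*C**2)
2508/(-24339) + u(125)/(-24600) = 2508/(-24339) + (160 - 78*125 - 2*125**2)/(-24600) = 2508*(-1/24339) + (160 - 9750 - 2*15625)*(-1/24600) = -44/427 + (160 - 9750 - 31250)*(-1/24600) = -44/427 - 40840*(-1/24600) = -44/427 + 1021/615 = 408907/262605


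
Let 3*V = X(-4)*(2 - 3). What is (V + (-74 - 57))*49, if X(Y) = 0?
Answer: -6419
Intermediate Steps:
V = 0 (V = (0*(2 - 3))/3 = (0*(-1))/3 = (⅓)*0 = 0)
(V + (-74 - 57))*49 = (0 + (-74 - 57))*49 = (0 - 131)*49 = -131*49 = -6419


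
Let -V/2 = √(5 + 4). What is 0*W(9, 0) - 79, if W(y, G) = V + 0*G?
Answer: -79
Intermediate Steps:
V = -6 (V = -2*√(5 + 4) = -2*√9 = -2*3 = -6)
W(y, G) = -6 (W(y, G) = -6 + 0*G = -6 + 0 = -6)
0*W(9, 0) - 79 = 0*(-6) - 79 = 0 - 79 = -79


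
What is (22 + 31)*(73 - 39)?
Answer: 1802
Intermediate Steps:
(22 + 31)*(73 - 39) = 53*34 = 1802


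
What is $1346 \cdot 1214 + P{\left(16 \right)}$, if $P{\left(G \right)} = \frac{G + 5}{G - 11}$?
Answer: $\frac{8170241}{5} \approx 1.634 \cdot 10^{6}$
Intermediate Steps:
$P{\left(G \right)} = \frac{5 + G}{-11 + G}$
$1346 \cdot 1214 + P{\left(16 \right)} = 1346 \cdot 1214 + \frac{5 + 16}{-11 + 16} = 1634044 + \frac{1}{5} \cdot 21 = 1634044 + \frac{21}{5} = \frac{8170241}{5}$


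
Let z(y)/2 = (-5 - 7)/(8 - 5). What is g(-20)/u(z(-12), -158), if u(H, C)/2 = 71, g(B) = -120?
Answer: -60/71 ≈ -0.84507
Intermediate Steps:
z(y) = -8 (z(y) = 2*((-5 - 7)/(8 - 5)) = 2*(-12/3) = 2*(-12*1/3) = 2*(-4) = -8)
u(H, C) = 142 (u(H, C) = 2*71 = 142)
g(-20)/u(z(-12), -158) = -120/142 = -120*1/142 = -60/71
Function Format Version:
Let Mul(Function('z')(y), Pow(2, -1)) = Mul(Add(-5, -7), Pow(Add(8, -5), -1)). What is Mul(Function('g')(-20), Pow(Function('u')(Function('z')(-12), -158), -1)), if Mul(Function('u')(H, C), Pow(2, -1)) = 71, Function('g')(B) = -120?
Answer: Rational(-60, 71) ≈ -0.84507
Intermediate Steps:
Function('z')(y) = -8 (Function('z')(y) = Mul(2, Mul(Add(-5, -7), Pow(Add(8, -5), -1))) = Mul(2, Mul(-12, Pow(3, -1))) = Mul(2, Mul(-12, Rational(1, 3))) = Mul(2, -4) = -8)
Function('u')(H, C) = 142 (Function('u')(H, C) = Mul(2, 71) = 142)
Mul(Function('g')(-20), Pow(Function('u')(Function('z')(-12), -158), -1)) = Mul(-120, Pow(142, -1)) = Mul(-120, Rational(1, 142)) = Rational(-60, 71)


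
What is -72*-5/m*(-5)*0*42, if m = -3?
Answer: 0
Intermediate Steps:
-72*-5/m*(-5)*0*42 = -72*-5/(-3)*(-5)*0*42 = -72*-5*(-⅓)*(-5)*0*42 = -72*(5/3)*(-5)*0*42 = -(-600)*0*42 = -72*0*42 = 0*42 = 0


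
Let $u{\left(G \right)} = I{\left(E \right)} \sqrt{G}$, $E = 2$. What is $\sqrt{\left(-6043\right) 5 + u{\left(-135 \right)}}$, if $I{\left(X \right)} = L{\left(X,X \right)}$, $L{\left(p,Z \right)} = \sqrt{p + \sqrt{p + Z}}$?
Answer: $\sqrt{-30215 + 6 i \sqrt{15}} \approx 0.0668 + 173.82 i$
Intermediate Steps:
$L{\left(p,Z \right)} = \sqrt{p + \sqrt{Z + p}}$
$I{\left(X \right)} = \sqrt{X + \sqrt{2} \sqrt{X}}$ ($I{\left(X \right)} = \sqrt{X + \sqrt{X + X}} = \sqrt{X + \sqrt{2 X}} = \sqrt{X + \sqrt{2} \sqrt{X}}$)
$u{\left(G \right)} = 2 \sqrt{G}$ ($u{\left(G \right)} = \sqrt{2 + \sqrt{2} \sqrt{2}} \sqrt{G} = \sqrt{2 + 2} \sqrt{G} = \sqrt{4} \sqrt{G} = 2 \sqrt{G}$)
$\sqrt{\left(-6043\right) 5 + u{\left(-135 \right)}} = \sqrt{\left(-6043\right) 5 + 2 \sqrt{-135}} = \sqrt{-30215 + 2 \cdot 3 i \sqrt{15}} = \sqrt{-30215 + 6 i \sqrt{15}}$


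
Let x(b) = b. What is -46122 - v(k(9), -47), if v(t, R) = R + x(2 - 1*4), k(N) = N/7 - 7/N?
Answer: -46073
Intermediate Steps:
k(N) = -7/N + N/7 (k(N) = N*(⅐) - 7/N = N/7 - 7/N = -7/N + N/7)
v(t, R) = -2 + R (v(t, R) = R + (2 - 1*4) = R + (2 - 4) = R - 2 = -2 + R)
-46122 - v(k(9), -47) = -46122 - (-2 - 47) = -46122 - 1*(-49) = -46122 + 49 = -46073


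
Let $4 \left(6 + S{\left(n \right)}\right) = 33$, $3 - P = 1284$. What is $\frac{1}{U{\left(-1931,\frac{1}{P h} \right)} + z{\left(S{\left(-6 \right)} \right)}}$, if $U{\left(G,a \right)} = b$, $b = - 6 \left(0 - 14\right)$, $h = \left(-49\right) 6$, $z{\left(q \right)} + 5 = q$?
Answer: $\frac{4}{325} \approx 0.012308$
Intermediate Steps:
$P = -1281$ ($P = 3 - 1284 = -1281$)
$S{\left(n \right)} = \frac{9}{4}$ ($S{\left(n \right)} = -6 + \frac{1}{4} \cdot 33 = -6 + \frac{33}{4} = \frac{9}{4}$)
$z{\left(q \right)} = -5 + q$
$h = -294$
$b = 84$ ($b = \left(-6\right) \left(-14\right) = 84$)
$U{\left(G,a \right)} = 84$
$\frac{1}{U{\left(-1931,\frac{1}{P h} \right)} + z{\left(S{\left(-6 \right)} \right)}} = \frac{1}{84 + \left(-5 + \frac{9}{4}\right)} = \frac{1}{84 - \frac{11}{4}} = \frac{1}{\frac{325}{4}} = \frac{4}{325}$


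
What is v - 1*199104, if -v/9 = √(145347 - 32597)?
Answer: -199104 - 45*√4510 ≈ -2.0213e+5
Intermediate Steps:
v = -45*√4510 (v = -9*√(145347 - 32597) = -45*√4510 ≈ -3022.0)
v - 1*199104 = -45*√4510 - 1*199104 = -45*√4510 - 199104 = -199104 - 45*√4510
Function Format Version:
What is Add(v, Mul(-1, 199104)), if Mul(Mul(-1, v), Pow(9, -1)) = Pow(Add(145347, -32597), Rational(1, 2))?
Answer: Add(-199104, Mul(-45, Pow(4510, Rational(1, 2)))) ≈ -2.0213e+5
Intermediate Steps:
v = Mul(-45, Pow(4510, Rational(1, 2))) (v = Mul(-9, Pow(Add(145347, -32597), Rational(1, 2))) = Mul(-9, Pow(112750, Rational(1, 2))) = Mul(-9, Mul(5, Pow(4510, Rational(1, 2)))) = Mul(-45, Pow(4510, Rational(1, 2))) ≈ -3022.0)
Add(v, Mul(-1, 199104)) = Add(Mul(-45, Pow(4510, Rational(1, 2))), Mul(-1, 199104)) = Add(Mul(-45, Pow(4510, Rational(1, 2))), -199104) = Add(-199104, Mul(-45, Pow(4510, Rational(1, 2))))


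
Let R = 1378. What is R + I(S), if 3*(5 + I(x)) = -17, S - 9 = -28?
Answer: 4102/3 ≈ 1367.3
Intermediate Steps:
S = -19 (S = 9 - 28 = -19)
I(x) = -32/3 (I(x) = -5 + (⅓)*(-17) = -5 - 17/3 = -32/3)
R + I(S) = 1378 - 32/3 = 4102/3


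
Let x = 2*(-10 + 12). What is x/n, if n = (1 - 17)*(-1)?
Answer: 1/4 ≈ 0.25000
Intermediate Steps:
x = 4 (x = 2*2 = 4)
n = 16 (n = -16*(-1) = 16)
x/n = 4/16 = 4*(1/16) = 1/4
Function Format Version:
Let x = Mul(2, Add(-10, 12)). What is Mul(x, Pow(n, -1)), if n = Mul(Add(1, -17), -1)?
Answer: Rational(1, 4) ≈ 0.25000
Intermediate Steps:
x = 4 (x = Mul(2, 2) = 4)
n = 16 (n = Mul(-16, -1) = 16)
Mul(x, Pow(n, -1)) = Mul(4, Pow(16, -1)) = Mul(4, Rational(1, 16)) = Rational(1, 4)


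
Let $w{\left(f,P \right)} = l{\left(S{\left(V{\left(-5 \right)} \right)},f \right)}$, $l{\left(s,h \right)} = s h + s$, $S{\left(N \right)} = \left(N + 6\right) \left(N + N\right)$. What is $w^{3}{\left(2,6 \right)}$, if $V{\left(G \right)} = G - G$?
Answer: $0$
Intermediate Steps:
$V{\left(G \right)} = 0$
$S{\left(N \right)} = 2 N \left(6 + N\right)$ ($S{\left(N \right)} = \left(6 + N\right) 2 N = 2 N \left(6 + N\right)$)
$l{\left(s,h \right)} = s + h s$ ($l{\left(s,h \right)} = h s + s = s + h s$)
$w{\left(f,P \right)} = 0$ ($w{\left(f,P \right)} = 2 \cdot 0 \left(6 + 0\right) \left(1 + f\right) = 2 \cdot 0 \cdot 6 \left(1 + f\right) = 0 \left(1 + f\right) = 0$)
$w^{3}{\left(2,6 \right)} = 0^{3} = 0$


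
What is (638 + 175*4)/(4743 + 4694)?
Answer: 1338/9437 ≈ 0.14178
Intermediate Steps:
(638 + 175*4)/(4743 + 4694) = (638 + 700)/9437 = 1338*(1/9437) = 1338/9437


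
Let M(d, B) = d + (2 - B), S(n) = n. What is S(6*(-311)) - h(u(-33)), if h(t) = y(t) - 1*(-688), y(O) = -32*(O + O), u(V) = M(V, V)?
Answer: -2426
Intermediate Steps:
M(d, B) = 2 + d - B
u(V) = 2 (u(V) = 2 + V - V = 2)
y(O) = -64*O
h(t) = 688 - 64*t (h(t) = -64*t - 1*(-688) = -64*t + 688 = 688 - 64*t)
S(6*(-311)) - h(u(-33)) = 6*(-311) - (688 - 64*2) = -1866 - (688 - 128) = -1866 - 1*560 = -1866 - 560 = -2426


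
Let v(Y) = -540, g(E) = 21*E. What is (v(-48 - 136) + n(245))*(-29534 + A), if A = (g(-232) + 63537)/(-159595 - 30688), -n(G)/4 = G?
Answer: 8542212716240/190283 ≈ 4.4892e+7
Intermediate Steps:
n(G) = -4*G
A = -58665/190283 (A = (21*(-232) + 63537)/(-159595 - 30688) = (-4872 + 63537)/(-190283) = 58665*(-1/190283) = -58665/190283 ≈ -0.30830)
(v(-48 - 136) + n(245))*(-29534 + A) = (-540 - 4*245)*(-29534 - 58665/190283) = (-540 - 980)*(-5619876787/190283) = -1520*(-5619876787/190283) = 8542212716240/190283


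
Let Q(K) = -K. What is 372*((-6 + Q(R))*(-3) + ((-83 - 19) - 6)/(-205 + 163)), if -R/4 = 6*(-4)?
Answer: 803520/7 ≈ 1.1479e+5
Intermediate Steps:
R = 96 (R = -24*(-4) = -4*(-24) = 96)
372*((-6 + Q(R))*(-3) + ((-83 - 19) - 6)/(-205 + 163)) = 372*((-6 - 1*96)*(-3) + ((-83 - 19) - 6)/(-205 + 163)) = 372*((-6 - 96)*(-3) + (-102 - 6)/(-42)) = 372*(-102*(-3) - 108*(-1/42)) = 372*(306 + 18/7) = 372*(2160/7) = 803520/7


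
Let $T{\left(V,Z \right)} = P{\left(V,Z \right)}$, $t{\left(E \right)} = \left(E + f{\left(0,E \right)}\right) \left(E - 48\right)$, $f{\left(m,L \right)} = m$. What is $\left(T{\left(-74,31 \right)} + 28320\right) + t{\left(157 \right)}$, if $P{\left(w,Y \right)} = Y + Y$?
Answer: $45495$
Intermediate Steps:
$t{\left(E \right)} = E \left(-48 + E\right)$ ($t{\left(E \right)} = \left(E + 0\right) \left(E - 48\right) = E \left(-48 + E\right)$)
$P{\left(w,Y \right)} = 2 Y$
$T{\left(V,Z \right)} = 2 Z$
$\left(T{\left(-74,31 \right)} + 28320\right) + t{\left(157 \right)} = \left(2 \cdot 31 + 28320\right) + 157 \left(-48 + 157\right) = \left(62 + 28320\right) + 157 \cdot 109 = 28382 + 17113 = 45495$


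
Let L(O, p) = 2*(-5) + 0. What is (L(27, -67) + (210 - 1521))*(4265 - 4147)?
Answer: -155878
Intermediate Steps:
L(O, p) = -10 (L(O, p) = -10 + 0 = -10)
(L(27, -67) + (210 - 1521))*(4265 - 4147) = (-10 + (210 - 1521))*(4265 - 4147) = (-10 - 1311)*118 = -1321*118 = -155878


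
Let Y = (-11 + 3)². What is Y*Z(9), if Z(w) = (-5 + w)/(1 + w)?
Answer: 128/5 ≈ 25.600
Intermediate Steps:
Z(w) = (-5 + w)/(1 + w)
Y = 64 (Y = (-8)² = 64)
Y*Z(9) = 64*((-5 + 9)/(1 + 9)) = 64*(4/10) = 64*((⅒)*4) = 64*(⅖) = 128/5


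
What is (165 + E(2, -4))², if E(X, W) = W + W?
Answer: 24649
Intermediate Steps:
E(X, W) = 2*W
(165 + E(2, -4))² = (165 + 2*(-4))² = (165 - 8)² = 157² = 24649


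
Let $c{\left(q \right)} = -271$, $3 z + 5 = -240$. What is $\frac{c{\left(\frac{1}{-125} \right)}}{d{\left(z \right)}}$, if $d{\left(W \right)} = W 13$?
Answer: $\frac{813}{3185} \approx 0.25526$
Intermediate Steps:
$z = - \frac{245}{3}$ ($z = - \frac{5}{3} + \frac{1}{3} \left(-240\right) = - \frac{5}{3} - 80 = - \frac{245}{3} \approx -81.667$)
$d{\left(W \right)} = 13 W$
$\frac{c{\left(\frac{1}{-125} \right)}}{d{\left(z \right)}} = - \frac{271}{13 \left(- \frac{245}{3}\right)} = - \frac{271}{- \frac{3185}{3}} = \left(-271\right) \left(- \frac{3}{3185}\right) = \frac{813}{3185}$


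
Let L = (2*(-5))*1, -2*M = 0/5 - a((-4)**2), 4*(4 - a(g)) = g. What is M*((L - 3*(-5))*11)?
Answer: 0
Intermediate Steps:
a(g) = 4 - g/4
M = 0 (M = -(0/5 - (4 - 1/4*(-4)**2))/2 = -(0*(1/5) - (4 - 1/4*16))/2 = -(0 - (4 - 4))/2 = -(0 - 1*0)/2 = -(0 + 0)/2 = -1/2*0 = 0)
L = -10 (L = -10*1 = -10)
M*((L - 3*(-5))*11) = 0*((-10 - 3*(-5))*11) = 0*((-10 + 15)*11) = 0*(5*11) = 0*55 = 0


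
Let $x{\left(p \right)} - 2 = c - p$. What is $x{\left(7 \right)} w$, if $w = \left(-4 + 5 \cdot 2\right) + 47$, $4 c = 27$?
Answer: $\frac{371}{4} \approx 92.75$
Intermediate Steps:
$c = \frac{27}{4}$ ($c = \frac{1}{4} \cdot 27 = \frac{27}{4} \approx 6.75$)
$x{\left(p \right)} = \frac{35}{4} - p$ ($x{\left(p \right)} = 2 - \left(- \frac{27}{4} + p\right) = \frac{35}{4} - p$)
$w = 53$ ($w = \left(-4 + 10\right) + 47 = 6 + 47 = 53$)
$x{\left(7 \right)} w = \left(\frac{35}{4} - 7\right) 53 = \frac{7}{4} \cdot 53 = \frac{371}{4}$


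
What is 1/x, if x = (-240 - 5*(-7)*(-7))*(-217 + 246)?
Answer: -1/14065 ≈ -7.1098e-5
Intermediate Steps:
x = -14065 (x = (-240 + 35*(-7))*29 = (-240 - 245)*29 = -485*29 = -14065)
1/x = 1/(-14065) = -1/14065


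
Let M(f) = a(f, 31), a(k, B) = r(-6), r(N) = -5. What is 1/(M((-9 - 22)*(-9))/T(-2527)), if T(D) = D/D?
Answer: -⅕ ≈ -0.20000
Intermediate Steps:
a(k, B) = -5
M(f) = -5
T(D) = 1
1/(M((-9 - 22)*(-9))/T(-2527)) = 1/(-5/1) = 1/(-5*1) = 1/(-5) = -⅕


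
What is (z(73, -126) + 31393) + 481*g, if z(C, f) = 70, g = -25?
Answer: 19438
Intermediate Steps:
(z(73, -126) + 31393) + 481*g = (70 + 31393) + 481*(-25) = 31463 - 12025 = 19438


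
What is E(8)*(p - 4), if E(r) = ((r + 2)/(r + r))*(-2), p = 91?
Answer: -435/4 ≈ -108.75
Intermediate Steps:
E(r) = -(2 + r)/r (E(r) = ((2 + r)/((2*r)))*(-2) = ((2 + r)*(1/(2*r)))*(-2) = ((2 + r)/(2*r))*(-2) = -(2 + r)/r)
E(8)*(p - 4) = ((-2 - 1*8)/8)*(91 - 4) = ((-2 - 8)/8)*87 = ((⅛)*(-10))*87 = -5/4*87 = -435/4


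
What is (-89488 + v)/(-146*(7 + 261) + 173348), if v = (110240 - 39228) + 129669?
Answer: 111193/134220 ≈ 0.82844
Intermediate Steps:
v = 200681 (v = 71012 + 129669 = 200681)
(-89488 + v)/(-146*(7 + 261) + 173348) = (-89488 + 200681)/(-146*(7 + 261) + 173348) = 111193/(-146*268 + 173348) = 111193/(-39128 + 173348) = 111193/134220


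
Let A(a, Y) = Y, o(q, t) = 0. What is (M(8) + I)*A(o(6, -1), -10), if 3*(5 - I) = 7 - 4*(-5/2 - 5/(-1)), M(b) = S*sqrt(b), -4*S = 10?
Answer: -60 + 50*sqrt(2) ≈ 10.711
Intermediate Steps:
S = -5/2 (S = -1/4*10 = -5/2 ≈ -2.5000)
M(b) = -5*sqrt(b)/2
I = 6 (I = 5 - (7 - 4*(-5/2 - 5/(-1)))/3 = 5 - (7 - 4*(-5*1/2 - 5*(-1)))/3 = 5 - (7 - 4*(-5/2 + 5))/3 = 5 - (7 - 4*5/2)/3 = 5 - (7 - 10)/3 = 5 - 1/3*(-3) = 5 + 1 = 6)
(M(8) + I)*A(o(6, -1), -10) = (-5*sqrt(2) + 6)*(-10) = (6 - 5*sqrt(2))*(-10) = -60 + 50*sqrt(2)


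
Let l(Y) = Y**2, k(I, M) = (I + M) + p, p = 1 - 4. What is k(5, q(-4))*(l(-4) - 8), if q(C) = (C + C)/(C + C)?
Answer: 24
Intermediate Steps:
p = -3
q(C) = 1 (q(C) = (2*C)/((2*C)) = (2*C)*(1/(2*C)) = 1)
k(I, M) = -3 + I + M (k(I, M) = (I + M) - 3 = -3 + I + M)
k(5, q(-4))*(l(-4) - 8) = (-3 + 5 + 1)*((-4)**2 - 8) = 3*(16 - 8) = 3*8 = 24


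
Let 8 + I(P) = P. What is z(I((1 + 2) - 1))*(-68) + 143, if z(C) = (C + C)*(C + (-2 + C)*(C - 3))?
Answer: 53999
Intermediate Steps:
I(P) = -8 + P
z(C) = 2*C*(C + (-3 + C)*(-2 + C)) (z(C) = (2*C)*(C + (-2 + C)*(-3 + C)) = (2*C)*(C + (-3 + C)*(-2 + C)) = 2*C*(C + (-3 + C)*(-2 + C)))
z(I((1 + 2) - 1))*(-68) + 143 = (2*(-8 + ((1 + 2) - 1))*(6 + (-8 + ((1 + 2) - 1))² - 4*(-8 + ((1 + 2) - 1))))*(-68) + 143 = (2*(-8 + (3 - 1))*(6 + (-8 + (3 - 1))² - 4*(-8 + (3 - 1))))*(-68) + 143 = (2*(-8 + 2)*(6 + (-8 + 2)² - 4*(-8 + 2)))*(-68) + 143 = (2*(-6)*(6 + (-6)² - 4*(-6)))*(-68) + 143 = (2*(-6)*(6 + 36 + 24))*(-68) + 143 = (2*(-6)*66)*(-68) + 143 = -792*(-68) + 143 = 53856 + 143 = 53999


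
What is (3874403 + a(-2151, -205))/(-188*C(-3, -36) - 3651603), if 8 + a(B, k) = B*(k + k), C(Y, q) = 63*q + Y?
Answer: -317087/214977 ≈ -1.4750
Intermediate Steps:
C(Y, q) = Y + 63*q
a(B, k) = -8 + 2*B*k (a(B, k) = -8 + B*(k + k) = -8 + B*(2*k) = -8 + 2*B*k)
(3874403 + a(-2151, -205))/(-188*C(-3, -36) - 3651603) = (3874403 + (-8 + 2*(-2151)*(-205)))/(-188*(-3 + 63*(-36)) - 3651603) = (3874403 + (-8 + 881910))/(-188*(-3 - 2268) - 3651603) = (3874403 + 881902)/(-188*(-2271) - 3651603) = 4756305/(426948 - 3651603) = 4756305/(-3224655) = 4756305*(-1/3224655) = -317087/214977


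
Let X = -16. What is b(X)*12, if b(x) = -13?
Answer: -156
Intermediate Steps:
b(X)*12 = -13*12 = -156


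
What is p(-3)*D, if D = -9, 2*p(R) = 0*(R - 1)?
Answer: 0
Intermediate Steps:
p(R) = 0 (p(R) = (0*(R - 1))/2 = (0*(-1 + R))/2 = (1/2)*0 = 0)
p(-3)*D = 0*(-9) = 0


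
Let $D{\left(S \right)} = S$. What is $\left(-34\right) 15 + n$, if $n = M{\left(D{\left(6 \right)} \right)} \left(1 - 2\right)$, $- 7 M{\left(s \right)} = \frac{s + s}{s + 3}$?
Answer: $- \frac{10706}{21} \approx -509.81$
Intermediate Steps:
$M{\left(s \right)} = - \frac{2 s}{7 \left(3 + s\right)}$ ($M{\left(s \right)} = - \frac{\left(s + s\right) \frac{1}{s + 3}}{7} = - \frac{2 s \frac{1}{3 + s}}{7} = - \frac{2 s}{7 \left(3 + s\right)}$)
$n = \frac{4}{21}$ ($n = \left(-2\right) 6 \frac{1}{21 + 7 \cdot 6} \left(1 - 2\right) = \left(-2\right) 6 \frac{1}{21 + 42} \left(-1\right) = \left(-2\right) 6 \cdot \frac{1}{63} \left(-1\right) = \left(- \frac{4}{21}\right) \left(-1\right) = \frac{4}{21} \approx 0.19048$)
$\left(-34\right) 15 + n = \left(-34\right) 15 + \frac{4}{21} = -510 + \frac{4}{21} = - \frac{10706}{21}$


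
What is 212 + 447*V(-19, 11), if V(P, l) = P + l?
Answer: -3364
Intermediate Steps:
212 + 447*V(-19, 11) = 212 + 447*(-19 + 11) = 212 + 447*(-8) = 212 - 3576 = -3364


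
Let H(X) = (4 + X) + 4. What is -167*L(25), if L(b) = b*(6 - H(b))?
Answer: 112725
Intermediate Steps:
H(X) = 8 + X
L(b) = b*(-2 - b) (L(b) = b*(6 - (8 + b)) = b*(6 + (-8 - b)) = b*(-2 - b))
-167*L(25) = -(-167)*25*(2 + 25) = -(-167)*25*27 = -167*(-675) = 112725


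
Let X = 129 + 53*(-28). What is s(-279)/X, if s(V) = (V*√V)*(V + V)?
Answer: -467046*I*√31/1355 ≈ -1919.1*I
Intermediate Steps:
s(V) = 2*V^(5/2) (s(V) = V^(3/2)*(2*V) = 2*V^(5/2))
X = -1355 (X = 129 - 1484 = -1355)
s(-279)/X = (2*(-279)^(5/2))/(-1355) = (2*(233523*I*√31))*(-1/1355) = (467046*I*√31)*(-1/1355) = -467046*I*√31/1355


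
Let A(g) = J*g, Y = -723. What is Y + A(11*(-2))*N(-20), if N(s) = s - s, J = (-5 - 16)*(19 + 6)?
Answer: -723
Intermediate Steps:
J = -525 (J = -21*25 = -525)
A(g) = -525*g
N(s) = 0
Y + A(11*(-2))*N(-20) = -723 - 5775*(-2)*0 = -723 - 525*(-22)*0 = -723 + 11550*0 = -723 + 0 = -723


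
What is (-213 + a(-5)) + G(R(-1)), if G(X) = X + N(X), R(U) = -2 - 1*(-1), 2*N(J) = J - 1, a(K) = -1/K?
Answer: -1074/5 ≈ -214.80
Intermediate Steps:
N(J) = -1/2 + J/2 (N(J) = (J - 1)/2 = (-1 + J)/2 = -1/2 + J/2)
R(U) = -1 (R(U) = -2 + 1 = -1)
G(X) = -1/2 + 3*X/2 (G(X) = X + (-1/2 + X/2) = -1/2 + 3*X/2)
(-213 + a(-5)) + G(R(-1)) = (-213 - 1/(-5)) + (-1/2 + (3/2)*(-1)) = (-213 - 1*(-1/5)) + (-1/2 - 3/2) = (-213 + 1/5) - 2 = -1064/5 - 2 = -1074/5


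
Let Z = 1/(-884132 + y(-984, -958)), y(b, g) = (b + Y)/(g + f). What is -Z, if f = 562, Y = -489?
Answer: 132/116704933 ≈ 1.1311e-6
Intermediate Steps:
y(b, g) = (-489 + b)/(562 + g) (y(b, g) = (b - 489)/(g + 562) = (-489 + b)/(562 + g))
Z = -132/116704933 (Z = 1/(-884132 + (-489 - 984)/(562 - 958)) = 1/(-884132 - 1473/(-396)) = 1/(-884132 - 1/396*(-1473)) = 1/(-884132 + 491/132) = 1/(-116704933/132) = -132/116704933 ≈ -1.1311e-6)
-Z = -1*(-132/116704933) = 132/116704933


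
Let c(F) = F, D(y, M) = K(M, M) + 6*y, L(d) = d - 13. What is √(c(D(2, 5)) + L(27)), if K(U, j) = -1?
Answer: 5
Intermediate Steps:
L(d) = -13 + d
D(y, M) = -1 + 6*y
√(c(D(2, 5)) + L(27)) = √((-1 + 6*2) + (-13 + 27)) = √((-1 + 12) + 14) = √(11 + 14) = √25 = 5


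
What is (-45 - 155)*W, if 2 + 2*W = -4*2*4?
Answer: 3400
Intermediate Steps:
W = -17 (W = -1 + (-4*2*4)/2 = -1 + (-8*4)/2 = -1 + (½)*(-32) = -1 - 16 = -17)
(-45 - 155)*W = (-45 - 155)*(-17) = -200*(-17) = 3400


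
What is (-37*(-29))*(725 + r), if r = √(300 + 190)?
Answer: 777925 + 7511*√10 ≈ 8.0168e+5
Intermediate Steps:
r = 7*√10 (r = √490 = 7*√10 ≈ 22.136)
(-37*(-29))*(725 + r) = (-37*(-29))*(725 + 7*√10) = 1073*(725 + 7*√10) = 777925 + 7511*√10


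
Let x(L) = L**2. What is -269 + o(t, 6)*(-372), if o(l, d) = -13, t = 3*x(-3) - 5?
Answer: 4567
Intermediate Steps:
t = 22 (t = 3*(-3)**2 - 5 = 3*9 - 5 = 27 - 5 = 22)
-269 + o(t, 6)*(-372) = -269 - 13*(-372) = -269 + 4836 = 4567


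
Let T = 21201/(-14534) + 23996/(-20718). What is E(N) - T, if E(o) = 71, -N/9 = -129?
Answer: 11083597217/150557706 ≈ 73.617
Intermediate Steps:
N = 1161 (N = -9*(-129) = 1161)
T = -394000091/150557706 (T = 21201*(-1/14534) + 23996*(-1/20718) = -21201/14534 - 11998/10359 = -394000091/150557706 ≈ -2.6169)
E(N) - T = 71 - 1*(-394000091/150557706) = 71 + 394000091/150557706 = 11083597217/150557706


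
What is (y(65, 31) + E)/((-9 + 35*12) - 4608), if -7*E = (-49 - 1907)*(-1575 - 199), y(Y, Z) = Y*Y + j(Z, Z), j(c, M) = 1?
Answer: 3440362/29379 ≈ 117.10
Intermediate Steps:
y(Y, Z) = 1 + Y² (y(Y, Z) = Y*Y + 1 = Y² + 1 = 1 + Y²)
E = -3469944/7 (E = -(-49 - 1907)*(-1575 - 199)/7 = -(-1956)*(-1774)/7 = -⅐*3469944 = -3469944/7 ≈ -4.9571e+5)
(y(65, 31) + E)/((-9 + 35*12) - 4608) = ((1 + 65²) - 3469944/7)/((-9 + 35*12) - 4608) = ((1 + 4225) - 3469944/7)/((-9 + 420) - 4608) = (4226 - 3469944/7)/(411 - 4608) = -3440362/7/(-4197) = -3440362/7*(-1/4197) = 3440362/29379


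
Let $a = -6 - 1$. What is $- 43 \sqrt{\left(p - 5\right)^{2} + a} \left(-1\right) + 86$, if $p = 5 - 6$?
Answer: $86 + 43 \sqrt{29} \approx 317.56$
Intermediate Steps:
$p = -1$ ($p = 5 - 6 = -1$)
$a = -7$
$- 43 \sqrt{\left(p - 5\right)^{2} + a} \left(-1\right) + 86 = - 43 \sqrt{\left(-1 - 5\right)^{2} - 7} \left(-1\right) + 86 = - 43 \sqrt{\left(-6\right)^{2} - 7} \left(-1\right) + 86 = - 43 \sqrt{36 - 7} \left(-1\right) + 86 = - 43 \sqrt{29} \left(-1\right) + 86 = - 43 \left(- \sqrt{29}\right) + 86 = 43 \sqrt{29} + 86 = 86 + 43 \sqrt{29}$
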